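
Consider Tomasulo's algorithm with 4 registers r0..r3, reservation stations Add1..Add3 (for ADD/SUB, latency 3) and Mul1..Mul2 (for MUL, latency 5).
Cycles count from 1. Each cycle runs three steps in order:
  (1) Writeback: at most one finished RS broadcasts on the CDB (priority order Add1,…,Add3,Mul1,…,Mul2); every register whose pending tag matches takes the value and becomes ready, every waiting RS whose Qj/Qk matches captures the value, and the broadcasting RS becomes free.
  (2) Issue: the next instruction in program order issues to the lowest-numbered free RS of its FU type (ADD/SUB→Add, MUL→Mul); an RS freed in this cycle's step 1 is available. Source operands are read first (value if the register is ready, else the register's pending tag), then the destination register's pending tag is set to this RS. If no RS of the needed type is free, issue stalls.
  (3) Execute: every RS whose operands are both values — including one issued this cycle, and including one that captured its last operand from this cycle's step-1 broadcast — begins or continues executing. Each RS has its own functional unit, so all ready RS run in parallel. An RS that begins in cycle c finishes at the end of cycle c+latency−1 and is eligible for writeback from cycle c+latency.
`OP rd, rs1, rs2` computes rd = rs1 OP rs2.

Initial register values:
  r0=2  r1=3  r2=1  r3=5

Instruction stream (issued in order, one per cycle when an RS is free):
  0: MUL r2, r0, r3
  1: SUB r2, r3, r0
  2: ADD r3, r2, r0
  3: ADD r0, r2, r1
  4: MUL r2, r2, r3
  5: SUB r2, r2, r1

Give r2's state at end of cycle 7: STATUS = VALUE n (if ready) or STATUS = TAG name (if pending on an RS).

cycle 1: issue MUL r2<-Mul1 // r0:2,r1:3,r2:Mul1,r3:5
cycle 2: issue SUB r2<-Add1 // r0:2,r1:3,r2:Add1,r3:5
cycle 3: issue ADD r3<-Add2 // r0:2,r1:3,r2:Add1,r3:Add2
cycle 4: issue ADD r0<-Add3 // r0:Add3,r1:3,r2:Add1,r3:Add2
cycle 5: CDB Add1=3; issue MUL r2<-Mul2 // r0:Add3,r1:3,r2:Mul2,r3:Add2
cycle 6: CDB Mul1=10; issue SUB r2<-Add1 // r0:Add3,r1:3,r2:Add1,r3:Add2
cycle 7: - // r0:Add3,r1:3,r2:Add1,r3:Add2

STATUS = TAG Add1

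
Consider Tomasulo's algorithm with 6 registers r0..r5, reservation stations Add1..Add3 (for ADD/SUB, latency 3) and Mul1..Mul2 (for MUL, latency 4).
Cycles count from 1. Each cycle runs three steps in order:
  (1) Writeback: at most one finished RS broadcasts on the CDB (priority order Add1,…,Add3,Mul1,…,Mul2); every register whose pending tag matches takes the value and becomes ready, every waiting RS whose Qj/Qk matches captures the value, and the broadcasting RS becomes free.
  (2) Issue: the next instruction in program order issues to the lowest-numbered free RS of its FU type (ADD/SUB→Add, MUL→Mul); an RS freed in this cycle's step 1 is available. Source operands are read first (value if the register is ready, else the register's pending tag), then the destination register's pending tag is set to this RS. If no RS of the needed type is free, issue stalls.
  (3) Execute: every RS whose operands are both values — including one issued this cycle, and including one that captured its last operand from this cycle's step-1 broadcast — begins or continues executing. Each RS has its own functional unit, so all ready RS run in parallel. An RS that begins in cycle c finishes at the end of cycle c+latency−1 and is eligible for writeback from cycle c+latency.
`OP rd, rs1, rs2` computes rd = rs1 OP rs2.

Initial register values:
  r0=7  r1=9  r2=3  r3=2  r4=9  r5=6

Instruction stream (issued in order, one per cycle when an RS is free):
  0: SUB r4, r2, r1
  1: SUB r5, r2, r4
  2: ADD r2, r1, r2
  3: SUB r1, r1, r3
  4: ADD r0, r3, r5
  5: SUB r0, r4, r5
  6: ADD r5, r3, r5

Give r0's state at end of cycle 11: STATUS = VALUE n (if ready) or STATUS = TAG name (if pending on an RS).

c1: issue SUB r4<-Add1 | r0:7,r1:9,r2:3,r3:2,r4:Add1,r5:6
c2: issue SUB r5<-Add2 | r0:7,r1:9,r2:3,r3:2,r4:Add1,r5:Add2
c3: issue ADD r2<-Add3 | r0:7,r1:9,r2:Add3,r3:2,r4:Add1,r5:Add2
c4: CDB Add1=-6; issue SUB r1<-Add1 | r0:7,r1:Add1,r2:Add3,r3:2,r4:-6,r5:Add2
c5: stall | r0:7,r1:Add1,r2:Add3,r3:2,r4:-6,r5:Add2
c6: CDB Add3=12; issue ADD r0<-Add3 | r0:Add3,r1:Add1,r2:12,r3:2,r4:-6,r5:Add2
c7: CDB Add1=7; issue SUB r0<-Add1 | r0:Add1,r1:7,r2:12,r3:2,r4:-6,r5:Add2
c8: CDB Add2=9; issue ADD r5<-Add2 | r0:Add1,r1:7,r2:12,r3:2,r4:-6,r5:Add2
c9: - | r0:Add1,r1:7,r2:12,r3:2,r4:-6,r5:Add2
c10: - | r0:Add1,r1:7,r2:12,r3:2,r4:-6,r5:Add2
c11: CDB Add1=-15 | r0:-15,r1:7,r2:12,r3:2,r4:-6,r5:Add2

STATUS = VALUE -15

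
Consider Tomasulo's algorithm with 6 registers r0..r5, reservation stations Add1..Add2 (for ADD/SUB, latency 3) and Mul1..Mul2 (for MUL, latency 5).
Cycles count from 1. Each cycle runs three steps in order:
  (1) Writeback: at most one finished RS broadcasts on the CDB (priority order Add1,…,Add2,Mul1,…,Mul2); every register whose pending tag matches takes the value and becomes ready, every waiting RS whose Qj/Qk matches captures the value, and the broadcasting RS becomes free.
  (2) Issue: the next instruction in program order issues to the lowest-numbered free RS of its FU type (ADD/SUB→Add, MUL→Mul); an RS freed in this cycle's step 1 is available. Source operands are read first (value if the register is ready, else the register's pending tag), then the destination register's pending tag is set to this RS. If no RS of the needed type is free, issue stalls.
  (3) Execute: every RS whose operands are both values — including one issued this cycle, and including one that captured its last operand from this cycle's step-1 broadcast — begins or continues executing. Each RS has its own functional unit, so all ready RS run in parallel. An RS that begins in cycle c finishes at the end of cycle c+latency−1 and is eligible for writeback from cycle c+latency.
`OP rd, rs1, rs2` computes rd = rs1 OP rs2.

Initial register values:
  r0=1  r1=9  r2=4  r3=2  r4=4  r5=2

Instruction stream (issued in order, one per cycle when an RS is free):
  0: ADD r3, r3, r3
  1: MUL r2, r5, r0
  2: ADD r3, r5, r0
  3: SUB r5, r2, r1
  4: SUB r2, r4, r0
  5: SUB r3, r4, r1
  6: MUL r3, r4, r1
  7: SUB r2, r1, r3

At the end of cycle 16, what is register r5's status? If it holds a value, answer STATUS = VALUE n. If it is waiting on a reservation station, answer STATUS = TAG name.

c1: issue ADD r3<-Add1 | r0:1,r1:9,r2:4,r3:Add1,r4:4,r5:2
c2: issue MUL r2<-Mul1 | r0:1,r1:9,r2:Mul1,r3:Add1,r4:4,r5:2
c3: issue ADD r3<-Add2 | r0:1,r1:9,r2:Mul1,r3:Add2,r4:4,r5:2
c4: CDB Add1=4; issue SUB r5<-Add1 | r0:1,r1:9,r2:Mul1,r3:Add2,r4:4,r5:Add1
c5: stall | r0:1,r1:9,r2:Mul1,r3:Add2,r4:4,r5:Add1
c6: CDB Add2=3; issue SUB r2<-Add2 | r0:1,r1:9,r2:Add2,r3:3,r4:4,r5:Add1
c7: CDB Mul1=2; stall | r0:1,r1:9,r2:Add2,r3:3,r4:4,r5:Add1
c8: stall | r0:1,r1:9,r2:Add2,r3:3,r4:4,r5:Add1
c9: CDB Add2=3; issue SUB r3<-Add2 | r0:1,r1:9,r2:3,r3:Add2,r4:4,r5:Add1
c10: CDB Add1=-7; issue MUL r3<-Mul1 | r0:1,r1:9,r2:3,r3:Mul1,r4:4,r5:-7
c11: issue SUB r2<-Add1 | r0:1,r1:9,r2:Add1,r3:Mul1,r4:4,r5:-7
c12: CDB Add2=-5 | r0:1,r1:9,r2:Add1,r3:Mul1,r4:4,r5:-7
c13: - | r0:1,r1:9,r2:Add1,r3:Mul1,r4:4,r5:-7
c14: - | r0:1,r1:9,r2:Add1,r3:Mul1,r4:4,r5:-7
c15: CDB Mul1=36 | r0:1,r1:9,r2:Add1,r3:36,r4:4,r5:-7
c16: - | r0:1,r1:9,r2:Add1,r3:36,r4:4,r5:-7

STATUS = VALUE -7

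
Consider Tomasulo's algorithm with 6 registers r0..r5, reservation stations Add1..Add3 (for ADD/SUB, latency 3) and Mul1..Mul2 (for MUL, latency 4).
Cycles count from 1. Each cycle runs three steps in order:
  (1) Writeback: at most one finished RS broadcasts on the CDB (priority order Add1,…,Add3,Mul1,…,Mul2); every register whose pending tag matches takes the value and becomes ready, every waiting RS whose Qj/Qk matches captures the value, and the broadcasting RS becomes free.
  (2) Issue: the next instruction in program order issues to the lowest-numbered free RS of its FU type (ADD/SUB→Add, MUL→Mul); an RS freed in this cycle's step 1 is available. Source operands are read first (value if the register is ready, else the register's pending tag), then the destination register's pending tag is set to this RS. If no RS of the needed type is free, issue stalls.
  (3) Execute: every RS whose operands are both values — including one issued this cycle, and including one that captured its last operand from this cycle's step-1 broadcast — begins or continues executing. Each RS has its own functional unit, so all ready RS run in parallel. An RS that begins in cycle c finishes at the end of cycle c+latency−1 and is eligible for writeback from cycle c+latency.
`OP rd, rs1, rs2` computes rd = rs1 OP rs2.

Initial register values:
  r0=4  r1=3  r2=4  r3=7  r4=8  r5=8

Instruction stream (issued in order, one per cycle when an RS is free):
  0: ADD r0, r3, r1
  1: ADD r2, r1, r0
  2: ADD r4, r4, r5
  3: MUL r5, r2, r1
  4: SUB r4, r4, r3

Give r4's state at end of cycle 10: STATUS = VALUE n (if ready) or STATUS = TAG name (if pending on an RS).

STATUS = VALUE 9

c1: issue ADD r0<-Add1 | r0:Add1,r1:3,r2:4,r3:7,r4:8,r5:8
c2: issue ADD r2<-Add2 | r0:Add1,r1:3,r2:Add2,r3:7,r4:8,r5:8
c3: issue ADD r4<-Add3 | r0:Add1,r1:3,r2:Add2,r3:7,r4:Add3,r5:8
c4: CDB Add1=10; issue MUL r5<-Mul1 | r0:10,r1:3,r2:Add2,r3:7,r4:Add3,r5:Mul1
c5: issue SUB r4<-Add1 | r0:10,r1:3,r2:Add2,r3:7,r4:Add1,r5:Mul1
c6: CDB Add3=16 | r0:10,r1:3,r2:Add2,r3:7,r4:Add1,r5:Mul1
c7: CDB Add2=13 | r0:10,r1:3,r2:13,r3:7,r4:Add1,r5:Mul1
c8: - | r0:10,r1:3,r2:13,r3:7,r4:Add1,r5:Mul1
c9: CDB Add1=9 | r0:10,r1:3,r2:13,r3:7,r4:9,r5:Mul1
c10: - | r0:10,r1:3,r2:13,r3:7,r4:9,r5:Mul1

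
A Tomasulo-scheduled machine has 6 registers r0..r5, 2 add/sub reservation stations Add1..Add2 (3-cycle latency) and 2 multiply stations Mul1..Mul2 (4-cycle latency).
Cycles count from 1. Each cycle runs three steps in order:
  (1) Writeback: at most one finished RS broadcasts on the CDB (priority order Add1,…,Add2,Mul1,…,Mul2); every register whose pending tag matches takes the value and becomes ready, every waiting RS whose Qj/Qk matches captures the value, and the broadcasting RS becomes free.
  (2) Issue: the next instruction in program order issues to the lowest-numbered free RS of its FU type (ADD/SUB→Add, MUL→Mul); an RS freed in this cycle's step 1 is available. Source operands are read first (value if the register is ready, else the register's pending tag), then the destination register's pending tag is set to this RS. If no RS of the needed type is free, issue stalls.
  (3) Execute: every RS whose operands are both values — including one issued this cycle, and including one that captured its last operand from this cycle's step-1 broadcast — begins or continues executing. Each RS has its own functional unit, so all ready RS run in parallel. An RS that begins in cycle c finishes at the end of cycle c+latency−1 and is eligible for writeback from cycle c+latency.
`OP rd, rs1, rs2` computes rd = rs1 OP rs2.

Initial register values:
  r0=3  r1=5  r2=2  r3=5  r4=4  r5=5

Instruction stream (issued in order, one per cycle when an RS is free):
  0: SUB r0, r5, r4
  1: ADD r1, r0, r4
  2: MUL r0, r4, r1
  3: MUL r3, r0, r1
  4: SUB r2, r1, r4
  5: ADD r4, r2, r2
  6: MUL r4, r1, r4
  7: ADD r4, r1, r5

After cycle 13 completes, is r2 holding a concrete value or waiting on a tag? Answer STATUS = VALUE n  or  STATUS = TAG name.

  c1: issue SUB r0<-Add1  regs: r0:Add1,r1:5,r2:2,r3:5,r4:4,r5:5
  c2: issue ADD r1<-Add2  regs: r0:Add1,r1:Add2,r2:2,r3:5,r4:4,r5:5
  c3: issue MUL r0<-Mul1  regs: r0:Mul1,r1:Add2,r2:2,r3:5,r4:4,r5:5
  c4: CDB Add1=1; issue MUL r3<-Mul2  regs: r0:Mul1,r1:Add2,r2:2,r3:Mul2,r4:4,r5:5
  c5: issue SUB r2<-Add1  regs: r0:Mul1,r1:Add2,r2:Add1,r3:Mul2,r4:4,r5:5
  c6: stall  regs: r0:Mul1,r1:Add2,r2:Add1,r3:Mul2,r4:4,r5:5
  c7: CDB Add2=5; issue ADD r4<-Add2  regs: r0:Mul1,r1:5,r2:Add1,r3:Mul2,r4:Add2,r5:5
  c8: stall  regs: r0:Mul1,r1:5,r2:Add1,r3:Mul2,r4:Add2,r5:5
  c9: stall  regs: r0:Mul1,r1:5,r2:Add1,r3:Mul2,r4:Add2,r5:5
  c10: CDB Add1=1; stall  regs: r0:Mul1,r1:5,r2:1,r3:Mul2,r4:Add2,r5:5
  c11: CDB Mul1=20; issue MUL r4<-Mul1  regs: r0:20,r1:5,r2:1,r3:Mul2,r4:Mul1,r5:5
  c12: issue ADD r4<-Add1  regs: r0:20,r1:5,r2:1,r3:Mul2,r4:Add1,r5:5
  c13: CDB Add2=2  regs: r0:20,r1:5,r2:1,r3:Mul2,r4:Add1,r5:5

STATUS = VALUE 1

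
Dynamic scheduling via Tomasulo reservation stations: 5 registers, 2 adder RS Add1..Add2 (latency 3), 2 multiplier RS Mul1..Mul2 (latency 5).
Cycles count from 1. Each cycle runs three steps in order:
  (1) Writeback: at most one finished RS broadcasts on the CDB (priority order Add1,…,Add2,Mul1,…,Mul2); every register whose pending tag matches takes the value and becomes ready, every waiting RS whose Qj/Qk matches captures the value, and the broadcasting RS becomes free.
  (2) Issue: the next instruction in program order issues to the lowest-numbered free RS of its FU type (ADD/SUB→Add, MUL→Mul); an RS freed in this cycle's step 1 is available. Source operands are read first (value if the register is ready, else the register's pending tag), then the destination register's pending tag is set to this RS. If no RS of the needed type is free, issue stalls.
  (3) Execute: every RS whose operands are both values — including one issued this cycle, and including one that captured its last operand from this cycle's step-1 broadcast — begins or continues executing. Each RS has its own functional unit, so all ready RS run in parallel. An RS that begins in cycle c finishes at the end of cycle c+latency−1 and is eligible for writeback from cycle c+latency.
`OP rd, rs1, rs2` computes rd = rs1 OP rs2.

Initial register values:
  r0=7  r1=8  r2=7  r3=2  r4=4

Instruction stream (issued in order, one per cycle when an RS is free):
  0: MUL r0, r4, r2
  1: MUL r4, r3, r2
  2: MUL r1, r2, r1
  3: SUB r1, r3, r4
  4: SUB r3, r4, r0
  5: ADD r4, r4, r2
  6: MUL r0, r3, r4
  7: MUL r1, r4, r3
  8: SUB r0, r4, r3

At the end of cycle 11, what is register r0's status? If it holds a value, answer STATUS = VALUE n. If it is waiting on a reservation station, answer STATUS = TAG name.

STATUS = TAG Mul2

  c1: issue MUL r0<-Mul1  regs: r0:Mul1,r1:8,r2:7,r3:2,r4:4
  c2: issue MUL r4<-Mul2  regs: r0:Mul1,r1:8,r2:7,r3:2,r4:Mul2
  c3: stall  regs: r0:Mul1,r1:8,r2:7,r3:2,r4:Mul2
  c4: stall  regs: r0:Mul1,r1:8,r2:7,r3:2,r4:Mul2
  c5: stall  regs: r0:Mul1,r1:8,r2:7,r3:2,r4:Mul2
  c6: CDB Mul1=28; issue MUL r1<-Mul1  regs: r0:28,r1:Mul1,r2:7,r3:2,r4:Mul2
  c7: CDB Mul2=14; issue SUB r1<-Add1  regs: r0:28,r1:Add1,r2:7,r3:2,r4:14
  c8: issue SUB r3<-Add2  regs: r0:28,r1:Add1,r2:7,r3:Add2,r4:14
  c9: stall  regs: r0:28,r1:Add1,r2:7,r3:Add2,r4:14
  c10: CDB Add1=-12; issue ADD r4<-Add1  regs: r0:28,r1:-12,r2:7,r3:Add2,r4:Add1
  c11: CDB Add2=-14; issue MUL r0<-Mul2  regs: r0:Mul2,r1:-12,r2:7,r3:-14,r4:Add1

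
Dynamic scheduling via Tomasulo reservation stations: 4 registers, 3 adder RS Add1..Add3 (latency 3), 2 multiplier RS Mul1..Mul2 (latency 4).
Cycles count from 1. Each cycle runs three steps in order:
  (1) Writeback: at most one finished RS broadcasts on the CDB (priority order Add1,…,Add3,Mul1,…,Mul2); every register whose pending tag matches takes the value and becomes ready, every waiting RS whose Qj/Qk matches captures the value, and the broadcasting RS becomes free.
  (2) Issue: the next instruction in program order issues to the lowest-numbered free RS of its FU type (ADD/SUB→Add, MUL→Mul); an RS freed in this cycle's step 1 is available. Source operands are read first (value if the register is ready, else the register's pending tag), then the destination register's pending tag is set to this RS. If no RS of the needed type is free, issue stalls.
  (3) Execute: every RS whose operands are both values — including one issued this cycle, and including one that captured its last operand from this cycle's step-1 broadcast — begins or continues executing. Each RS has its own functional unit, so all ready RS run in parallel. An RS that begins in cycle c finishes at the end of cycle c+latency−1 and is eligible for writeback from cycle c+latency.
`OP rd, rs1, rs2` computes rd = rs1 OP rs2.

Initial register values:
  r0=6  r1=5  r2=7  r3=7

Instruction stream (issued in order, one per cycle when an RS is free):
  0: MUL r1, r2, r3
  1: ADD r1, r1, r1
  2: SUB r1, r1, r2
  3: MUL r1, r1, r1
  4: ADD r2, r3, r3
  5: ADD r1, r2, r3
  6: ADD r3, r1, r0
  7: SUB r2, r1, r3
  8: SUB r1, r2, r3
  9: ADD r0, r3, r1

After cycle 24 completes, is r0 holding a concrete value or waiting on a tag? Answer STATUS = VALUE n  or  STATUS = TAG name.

STATUS = VALUE -6

cycle 1: issue MUL r1<-Mul1 // r0:6,r1:Mul1,r2:7,r3:7
cycle 2: issue ADD r1<-Add1 // r0:6,r1:Add1,r2:7,r3:7
cycle 3: issue SUB r1<-Add2 // r0:6,r1:Add2,r2:7,r3:7
cycle 4: issue MUL r1<-Mul2 // r0:6,r1:Mul2,r2:7,r3:7
cycle 5: CDB Mul1=49; issue ADD r2<-Add3 // r0:6,r1:Mul2,r2:Add3,r3:7
cycle 6: stall // r0:6,r1:Mul2,r2:Add3,r3:7
cycle 7: stall // r0:6,r1:Mul2,r2:Add3,r3:7
cycle 8: CDB Add1=98; issue ADD r1<-Add1 // r0:6,r1:Add1,r2:Add3,r3:7
cycle 9: CDB Add3=14; issue ADD r3<-Add3 // r0:6,r1:Add1,r2:14,r3:Add3
cycle 10: stall // r0:6,r1:Add1,r2:14,r3:Add3
cycle 11: CDB Add2=91; issue SUB r2<-Add2 // r0:6,r1:Add1,r2:Add2,r3:Add3
cycle 12: CDB Add1=21; issue SUB r1<-Add1 // r0:6,r1:Add1,r2:Add2,r3:Add3
cycle 13: stall // r0:6,r1:Add1,r2:Add2,r3:Add3
cycle 14: stall // r0:6,r1:Add1,r2:Add2,r3:Add3
cycle 15: CDB Add3=27; issue ADD r0<-Add3 // r0:Add3,r1:Add1,r2:Add2,r3:27
cycle 16: CDB Mul2=8281 // r0:Add3,r1:Add1,r2:Add2,r3:27
cycle 17: - // r0:Add3,r1:Add1,r2:Add2,r3:27
cycle 18: CDB Add2=-6 // r0:Add3,r1:Add1,r2:-6,r3:27
cycle 19: - // r0:Add3,r1:Add1,r2:-6,r3:27
cycle 20: - // r0:Add3,r1:Add1,r2:-6,r3:27
cycle 21: CDB Add1=-33 // r0:Add3,r1:-33,r2:-6,r3:27
cycle 22: - // r0:Add3,r1:-33,r2:-6,r3:27
cycle 23: - // r0:Add3,r1:-33,r2:-6,r3:27
cycle 24: CDB Add3=-6 // r0:-6,r1:-33,r2:-6,r3:27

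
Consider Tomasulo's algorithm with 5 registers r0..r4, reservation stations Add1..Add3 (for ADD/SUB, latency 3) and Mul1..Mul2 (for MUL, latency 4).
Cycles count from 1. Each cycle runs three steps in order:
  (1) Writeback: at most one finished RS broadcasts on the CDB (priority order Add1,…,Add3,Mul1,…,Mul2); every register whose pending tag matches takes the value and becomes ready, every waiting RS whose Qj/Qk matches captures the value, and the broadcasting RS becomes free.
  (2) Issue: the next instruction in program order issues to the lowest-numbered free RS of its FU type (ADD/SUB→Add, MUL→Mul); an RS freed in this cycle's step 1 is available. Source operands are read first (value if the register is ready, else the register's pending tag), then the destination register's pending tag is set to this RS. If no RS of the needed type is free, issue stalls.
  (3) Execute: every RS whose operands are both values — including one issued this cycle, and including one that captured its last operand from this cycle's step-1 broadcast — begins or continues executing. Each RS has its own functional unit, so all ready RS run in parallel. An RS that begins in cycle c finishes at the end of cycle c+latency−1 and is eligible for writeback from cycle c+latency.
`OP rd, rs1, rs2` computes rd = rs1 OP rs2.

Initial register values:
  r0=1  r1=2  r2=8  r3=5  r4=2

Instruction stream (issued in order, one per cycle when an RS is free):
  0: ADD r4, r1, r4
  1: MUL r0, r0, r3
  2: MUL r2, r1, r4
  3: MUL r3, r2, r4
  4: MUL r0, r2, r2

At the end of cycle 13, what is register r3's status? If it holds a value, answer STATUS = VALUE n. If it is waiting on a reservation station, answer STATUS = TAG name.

STATUS = VALUE 32

cycle 1: issue ADD r4<-Add1 // r0:1,r1:2,r2:8,r3:5,r4:Add1
cycle 2: issue MUL r0<-Mul1 // r0:Mul1,r1:2,r2:8,r3:5,r4:Add1
cycle 3: issue MUL r2<-Mul2 // r0:Mul1,r1:2,r2:Mul2,r3:5,r4:Add1
cycle 4: CDB Add1=4; stall // r0:Mul1,r1:2,r2:Mul2,r3:5,r4:4
cycle 5: stall // r0:Mul1,r1:2,r2:Mul2,r3:5,r4:4
cycle 6: CDB Mul1=5; issue MUL r3<-Mul1 // r0:5,r1:2,r2:Mul2,r3:Mul1,r4:4
cycle 7: stall // r0:5,r1:2,r2:Mul2,r3:Mul1,r4:4
cycle 8: CDB Mul2=8; issue MUL r0<-Mul2 // r0:Mul2,r1:2,r2:8,r3:Mul1,r4:4
cycle 9: - // r0:Mul2,r1:2,r2:8,r3:Mul1,r4:4
cycle 10: - // r0:Mul2,r1:2,r2:8,r3:Mul1,r4:4
cycle 11: - // r0:Mul2,r1:2,r2:8,r3:Mul1,r4:4
cycle 12: CDB Mul1=32 // r0:Mul2,r1:2,r2:8,r3:32,r4:4
cycle 13: CDB Mul2=64 // r0:64,r1:2,r2:8,r3:32,r4:4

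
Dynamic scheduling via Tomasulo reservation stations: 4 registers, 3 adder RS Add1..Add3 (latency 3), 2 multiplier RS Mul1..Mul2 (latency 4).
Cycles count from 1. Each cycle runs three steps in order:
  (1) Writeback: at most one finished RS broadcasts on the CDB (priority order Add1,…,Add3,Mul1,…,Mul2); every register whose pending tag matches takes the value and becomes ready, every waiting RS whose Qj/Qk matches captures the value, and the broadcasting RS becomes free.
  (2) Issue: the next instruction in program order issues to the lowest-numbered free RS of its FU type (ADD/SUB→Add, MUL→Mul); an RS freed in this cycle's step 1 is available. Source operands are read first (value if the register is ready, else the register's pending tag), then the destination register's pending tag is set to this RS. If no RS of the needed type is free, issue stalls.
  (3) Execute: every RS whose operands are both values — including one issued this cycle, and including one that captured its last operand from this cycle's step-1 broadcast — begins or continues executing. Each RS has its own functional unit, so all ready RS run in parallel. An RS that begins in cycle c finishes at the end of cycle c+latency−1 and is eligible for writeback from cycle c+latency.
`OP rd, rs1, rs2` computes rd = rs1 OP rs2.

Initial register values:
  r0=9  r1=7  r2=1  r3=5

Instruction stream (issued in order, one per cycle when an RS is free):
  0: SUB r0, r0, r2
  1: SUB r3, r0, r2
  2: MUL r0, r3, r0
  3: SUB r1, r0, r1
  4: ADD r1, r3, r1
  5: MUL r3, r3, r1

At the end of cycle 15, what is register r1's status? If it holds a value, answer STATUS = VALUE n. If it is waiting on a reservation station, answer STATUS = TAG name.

  c1: issue SUB r0<-Add1  regs: r0:Add1,r1:7,r2:1,r3:5
  c2: issue SUB r3<-Add2  regs: r0:Add1,r1:7,r2:1,r3:Add2
  c3: issue MUL r0<-Mul1  regs: r0:Mul1,r1:7,r2:1,r3:Add2
  c4: CDB Add1=8; issue SUB r1<-Add1  regs: r0:Mul1,r1:Add1,r2:1,r3:Add2
  c5: issue ADD r1<-Add3  regs: r0:Mul1,r1:Add3,r2:1,r3:Add2
  c6: issue MUL r3<-Mul2  regs: r0:Mul1,r1:Add3,r2:1,r3:Mul2
  c7: CDB Add2=7  regs: r0:Mul1,r1:Add3,r2:1,r3:Mul2
  c8: -  regs: r0:Mul1,r1:Add3,r2:1,r3:Mul2
  c9: -  regs: r0:Mul1,r1:Add3,r2:1,r3:Mul2
  c10: -  regs: r0:Mul1,r1:Add3,r2:1,r3:Mul2
  c11: CDB Mul1=56  regs: r0:56,r1:Add3,r2:1,r3:Mul2
  c12: -  regs: r0:56,r1:Add3,r2:1,r3:Mul2
  c13: -  regs: r0:56,r1:Add3,r2:1,r3:Mul2
  c14: CDB Add1=49  regs: r0:56,r1:Add3,r2:1,r3:Mul2
  c15: -  regs: r0:56,r1:Add3,r2:1,r3:Mul2

STATUS = TAG Add3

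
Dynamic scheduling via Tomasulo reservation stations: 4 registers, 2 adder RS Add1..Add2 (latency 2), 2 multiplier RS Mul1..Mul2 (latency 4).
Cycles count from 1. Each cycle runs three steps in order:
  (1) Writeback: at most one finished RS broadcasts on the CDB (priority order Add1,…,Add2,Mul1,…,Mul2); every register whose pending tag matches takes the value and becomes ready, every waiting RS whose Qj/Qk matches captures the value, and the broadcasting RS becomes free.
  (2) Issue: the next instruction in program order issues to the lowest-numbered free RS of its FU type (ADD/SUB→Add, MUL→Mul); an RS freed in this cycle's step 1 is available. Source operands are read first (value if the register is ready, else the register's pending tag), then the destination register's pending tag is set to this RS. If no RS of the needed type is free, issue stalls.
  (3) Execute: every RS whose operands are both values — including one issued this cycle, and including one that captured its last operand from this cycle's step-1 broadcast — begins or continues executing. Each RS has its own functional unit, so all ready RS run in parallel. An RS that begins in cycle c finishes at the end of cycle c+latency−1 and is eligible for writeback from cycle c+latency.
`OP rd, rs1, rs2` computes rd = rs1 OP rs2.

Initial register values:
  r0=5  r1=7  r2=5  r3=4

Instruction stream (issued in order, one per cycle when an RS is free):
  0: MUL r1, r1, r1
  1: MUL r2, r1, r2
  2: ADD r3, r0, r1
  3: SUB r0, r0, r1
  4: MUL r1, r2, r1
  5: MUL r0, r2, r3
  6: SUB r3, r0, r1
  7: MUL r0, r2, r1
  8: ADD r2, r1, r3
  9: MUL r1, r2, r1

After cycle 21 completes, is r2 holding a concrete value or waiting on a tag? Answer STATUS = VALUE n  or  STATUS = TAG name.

c1: issue MUL r1<-Mul1 | r0:5,r1:Mul1,r2:5,r3:4
c2: issue MUL r2<-Mul2 | r0:5,r1:Mul1,r2:Mul2,r3:4
c3: issue ADD r3<-Add1 | r0:5,r1:Mul1,r2:Mul2,r3:Add1
c4: issue SUB r0<-Add2 | r0:Add2,r1:Mul1,r2:Mul2,r3:Add1
c5: CDB Mul1=49; issue MUL r1<-Mul1 | r0:Add2,r1:Mul1,r2:Mul2,r3:Add1
c6: stall | r0:Add2,r1:Mul1,r2:Mul2,r3:Add1
c7: CDB Add1=54; stall | r0:Add2,r1:Mul1,r2:Mul2,r3:54
c8: CDB Add2=-44; stall | r0:-44,r1:Mul1,r2:Mul2,r3:54
c9: CDB Mul2=245; issue MUL r0<-Mul2 | r0:Mul2,r1:Mul1,r2:245,r3:54
c10: issue SUB r3<-Add1 | r0:Mul2,r1:Mul1,r2:245,r3:Add1
c11: stall | r0:Mul2,r1:Mul1,r2:245,r3:Add1
c12: stall | r0:Mul2,r1:Mul1,r2:245,r3:Add1
c13: CDB Mul1=12005; issue MUL r0<-Mul1 | r0:Mul1,r1:12005,r2:245,r3:Add1
c14: CDB Mul2=13230; issue ADD r2<-Add2 | r0:Mul1,r1:12005,r2:Add2,r3:Add1
c15: issue MUL r1<-Mul2 | r0:Mul1,r1:Mul2,r2:Add2,r3:Add1
c16: CDB Add1=1225 | r0:Mul1,r1:Mul2,r2:Add2,r3:1225
c17: CDB Mul1=2941225 | r0:2941225,r1:Mul2,r2:Add2,r3:1225
c18: CDB Add2=13230 | r0:2941225,r1:Mul2,r2:13230,r3:1225
c19: - | r0:2941225,r1:Mul2,r2:13230,r3:1225
c20: - | r0:2941225,r1:Mul2,r2:13230,r3:1225
c21: - | r0:2941225,r1:Mul2,r2:13230,r3:1225

STATUS = VALUE 13230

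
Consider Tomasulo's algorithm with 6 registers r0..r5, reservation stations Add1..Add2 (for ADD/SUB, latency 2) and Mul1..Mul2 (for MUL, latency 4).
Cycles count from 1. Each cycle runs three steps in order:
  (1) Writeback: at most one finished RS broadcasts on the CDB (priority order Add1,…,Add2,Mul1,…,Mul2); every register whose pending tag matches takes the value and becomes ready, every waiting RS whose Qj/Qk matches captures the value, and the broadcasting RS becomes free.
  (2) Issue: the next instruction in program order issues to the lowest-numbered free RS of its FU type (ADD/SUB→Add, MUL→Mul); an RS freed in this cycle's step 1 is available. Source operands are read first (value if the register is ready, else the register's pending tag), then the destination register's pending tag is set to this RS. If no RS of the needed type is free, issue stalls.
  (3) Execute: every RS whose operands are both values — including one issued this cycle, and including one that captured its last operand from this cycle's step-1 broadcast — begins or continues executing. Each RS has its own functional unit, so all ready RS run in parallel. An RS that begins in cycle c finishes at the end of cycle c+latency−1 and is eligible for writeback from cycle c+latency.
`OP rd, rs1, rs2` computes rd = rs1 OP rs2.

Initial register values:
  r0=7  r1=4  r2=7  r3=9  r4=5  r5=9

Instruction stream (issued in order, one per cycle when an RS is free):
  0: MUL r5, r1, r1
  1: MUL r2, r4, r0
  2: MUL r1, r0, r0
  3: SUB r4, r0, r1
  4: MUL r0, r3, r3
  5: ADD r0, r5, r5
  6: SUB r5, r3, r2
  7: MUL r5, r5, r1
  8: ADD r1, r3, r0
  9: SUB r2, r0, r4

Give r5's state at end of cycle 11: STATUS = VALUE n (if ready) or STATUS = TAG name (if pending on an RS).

STATUS = TAG Mul1

  c1: issue MUL r5<-Mul1  regs: r0:7,r1:4,r2:7,r3:9,r4:5,r5:Mul1
  c2: issue MUL r2<-Mul2  regs: r0:7,r1:4,r2:Mul2,r3:9,r4:5,r5:Mul1
  c3: stall  regs: r0:7,r1:4,r2:Mul2,r3:9,r4:5,r5:Mul1
  c4: stall  regs: r0:7,r1:4,r2:Mul2,r3:9,r4:5,r5:Mul1
  c5: CDB Mul1=16; issue MUL r1<-Mul1  regs: r0:7,r1:Mul1,r2:Mul2,r3:9,r4:5,r5:16
  c6: CDB Mul2=35; issue SUB r4<-Add1  regs: r0:7,r1:Mul1,r2:35,r3:9,r4:Add1,r5:16
  c7: issue MUL r0<-Mul2  regs: r0:Mul2,r1:Mul1,r2:35,r3:9,r4:Add1,r5:16
  c8: issue ADD r0<-Add2  regs: r0:Add2,r1:Mul1,r2:35,r3:9,r4:Add1,r5:16
  c9: CDB Mul1=49; stall  regs: r0:Add2,r1:49,r2:35,r3:9,r4:Add1,r5:16
  c10: CDB Add2=32; issue SUB r5<-Add2  regs: r0:32,r1:49,r2:35,r3:9,r4:Add1,r5:Add2
  c11: CDB Add1=-42; issue MUL r5<-Mul1  regs: r0:32,r1:49,r2:35,r3:9,r4:-42,r5:Mul1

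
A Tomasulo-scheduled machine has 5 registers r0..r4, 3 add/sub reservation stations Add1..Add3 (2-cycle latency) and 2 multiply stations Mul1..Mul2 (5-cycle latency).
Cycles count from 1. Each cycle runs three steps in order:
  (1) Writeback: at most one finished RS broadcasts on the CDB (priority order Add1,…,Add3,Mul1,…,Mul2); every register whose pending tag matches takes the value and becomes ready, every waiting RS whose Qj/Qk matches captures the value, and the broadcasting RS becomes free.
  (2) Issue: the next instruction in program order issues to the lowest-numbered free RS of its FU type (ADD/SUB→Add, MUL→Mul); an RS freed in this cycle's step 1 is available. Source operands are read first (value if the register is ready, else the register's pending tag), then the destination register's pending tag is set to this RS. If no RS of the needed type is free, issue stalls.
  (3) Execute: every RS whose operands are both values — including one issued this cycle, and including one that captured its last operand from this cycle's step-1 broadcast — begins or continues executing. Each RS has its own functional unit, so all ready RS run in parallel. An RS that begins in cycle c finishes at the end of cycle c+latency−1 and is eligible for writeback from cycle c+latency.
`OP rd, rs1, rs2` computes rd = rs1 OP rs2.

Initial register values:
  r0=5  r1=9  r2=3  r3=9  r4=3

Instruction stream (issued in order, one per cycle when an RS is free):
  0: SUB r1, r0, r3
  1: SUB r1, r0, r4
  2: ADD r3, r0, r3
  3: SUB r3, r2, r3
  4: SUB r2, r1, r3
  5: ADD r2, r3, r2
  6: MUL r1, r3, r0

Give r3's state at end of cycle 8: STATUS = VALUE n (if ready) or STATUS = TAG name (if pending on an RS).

STATUS = VALUE -11

cycle 1: issue SUB r1<-Add1 // r0:5,r1:Add1,r2:3,r3:9,r4:3
cycle 2: issue SUB r1<-Add2 // r0:5,r1:Add2,r2:3,r3:9,r4:3
cycle 3: CDB Add1=-4; issue ADD r3<-Add1 // r0:5,r1:Add2,r2:3,r3:Add1,r4:3
cycle 4: CDB Add2=2; issue SUB r3<-Add2 // r0:5,r1:2,r2:3,r3:Add2,r4:3
cycle 5: CDB Add1=14; issue SUB r2<-Add1 // r0:5,r1:2,r2:Add1,r3:Add2,r4:3
cycle 6: issue ADD r2<-Add3 // r0:5,r1:2,r2:Add3,r3:Add2,r4:3
cycle 7: CDB Add2=-11; issue MUL r1<-Mul1 // r0:5,r1:Mul1,r2:Add3,r3:-11,r4:3
cycle 8: - // r0:5,r1:Mul1,r2:Add3,r3:-11,r4:3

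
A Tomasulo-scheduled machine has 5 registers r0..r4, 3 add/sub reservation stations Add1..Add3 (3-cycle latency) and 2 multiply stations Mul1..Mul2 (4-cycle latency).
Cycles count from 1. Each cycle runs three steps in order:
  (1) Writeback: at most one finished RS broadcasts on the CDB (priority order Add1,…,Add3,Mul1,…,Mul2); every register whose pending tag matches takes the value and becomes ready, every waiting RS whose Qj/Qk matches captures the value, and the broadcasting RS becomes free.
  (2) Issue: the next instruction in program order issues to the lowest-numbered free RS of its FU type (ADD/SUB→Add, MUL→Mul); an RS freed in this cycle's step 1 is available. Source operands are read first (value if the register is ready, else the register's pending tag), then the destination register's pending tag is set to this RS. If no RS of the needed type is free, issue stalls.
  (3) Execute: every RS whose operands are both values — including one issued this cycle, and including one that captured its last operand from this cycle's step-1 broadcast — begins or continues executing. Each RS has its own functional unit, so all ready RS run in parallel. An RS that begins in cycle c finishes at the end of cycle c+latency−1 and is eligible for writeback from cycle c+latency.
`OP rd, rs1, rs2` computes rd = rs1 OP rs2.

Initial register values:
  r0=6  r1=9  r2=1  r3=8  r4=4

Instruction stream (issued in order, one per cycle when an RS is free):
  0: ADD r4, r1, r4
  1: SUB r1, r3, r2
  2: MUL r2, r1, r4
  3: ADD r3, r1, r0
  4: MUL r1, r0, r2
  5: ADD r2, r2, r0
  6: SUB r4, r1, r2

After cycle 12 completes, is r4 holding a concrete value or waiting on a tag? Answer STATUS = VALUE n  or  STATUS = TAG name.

STATUS = TAG Add3

c1: issue ADD r4<-Add1 | r0:6,r1:9,r2:1,r3:8,r4:Add1
c2: issue SUB r1<-Add2 | r0:6,r1:Add2,r2:1,r3:8,r4:Add1
c3: issue MUL r2<-Mul1 | r0:6,r1:Add2,r2:Mul1,r3:8,r4:Add1
c4: CDB Add1=13; issue ADD r3<-Add1 | r0:6,r1:Add2,r2:Mul1,r3:Add1,r4:13
c5: CDB Add2=7; issue MUL r1<-Mul2 | r0:6,r1:Mul2,r2:Mul1,r3:Add1,r4:13
c6: issue ADD r2<-Add2 | r0:6,r1:Mul2,r2:Add2,r3:Add1,r4:13
c7: issue SUB r4<-Add3 | r0:6,r1:Mul2,r2:Add2,r3:Add1,r4:Add3
c8: CDB Add1=13 | r0:6,r1:Mul2,r2:Add2,r3:13,r4:Add3
c9: CDB Mul1=91 | r0:6,r1:Mul2,r2:Add2,r3:13,r4:Add3
c10: - | r0:6,r1:Mul2,r2:Add2,r3:13,r4:Add3
c11: - | r0:6,r1:Mul2,r2:Add2,r3:13,r4:Add3
c12: CDB Add2=97 | r0:6,r1:Mul2,r2:97,r3:13,r4:Add3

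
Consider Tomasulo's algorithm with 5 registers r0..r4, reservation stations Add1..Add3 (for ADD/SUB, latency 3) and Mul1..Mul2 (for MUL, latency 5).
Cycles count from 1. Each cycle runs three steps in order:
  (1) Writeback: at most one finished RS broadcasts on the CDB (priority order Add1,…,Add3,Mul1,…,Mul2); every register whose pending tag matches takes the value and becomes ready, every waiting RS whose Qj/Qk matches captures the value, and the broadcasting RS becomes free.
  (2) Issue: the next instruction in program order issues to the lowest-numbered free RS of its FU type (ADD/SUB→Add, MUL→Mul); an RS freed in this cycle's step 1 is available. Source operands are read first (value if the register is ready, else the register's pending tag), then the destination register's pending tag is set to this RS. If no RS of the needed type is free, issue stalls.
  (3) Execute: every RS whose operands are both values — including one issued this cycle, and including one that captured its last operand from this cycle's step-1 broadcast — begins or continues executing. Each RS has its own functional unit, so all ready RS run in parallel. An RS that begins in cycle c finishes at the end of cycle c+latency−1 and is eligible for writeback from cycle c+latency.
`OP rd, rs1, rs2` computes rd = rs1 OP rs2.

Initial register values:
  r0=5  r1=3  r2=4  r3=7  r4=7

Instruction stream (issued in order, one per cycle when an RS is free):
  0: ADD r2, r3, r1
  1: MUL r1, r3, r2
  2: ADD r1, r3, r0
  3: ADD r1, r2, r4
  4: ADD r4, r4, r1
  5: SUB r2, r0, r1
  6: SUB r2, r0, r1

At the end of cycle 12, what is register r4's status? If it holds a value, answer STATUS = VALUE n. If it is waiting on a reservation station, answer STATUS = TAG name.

  c1: issue ADD r2<-Add1  regs: r0:5,r1:3,r2:Add1,r3:7,r4:7
  c2: issue MUL r1<-Mul1  regs: r0:5,r1:Mul1,r2:Add1,r3:7,r4:7
  c3: issue ADD r1<-Add2  regs: r0:5,r1:Add2,r2:Add1,r3:7,r4:7
  c4: CDB Add1=10; issue ADD r1<-Add1  regs: r0:5,r1:Add1,r2:10,r3:7,r4:7
  c5: issue ADD r4<-Add3  regs: r0:5,r1:Add1,r2:10,r3:7,r4:Add3
  c6: CDB Add2=12; issue SUB r2<-Add2  regs: r0:5,r1:Add1,r2:Add2,r3:7,r4:Add3
  c7: CDB Add1=17; issue SUB r2<-Add1  regs: r0:5,r1:17,r2:Add1,r3:7,r4:Add3
  c8: -  regs: r0:5,r1:17,r2:Add1,r3:7,r4:Add3
  c9: CDB Mul1=70  regs: r0:5,r1:17,r2:Add1,r3:7,r4:Add3
  c10: CDB Add1=-12  regs: r0:5,r1:17,r2:-12,r3:7,r4:Add3
  c11: CDB Add2=-12  regs: r0:5,r1:17,r2:-12,r3:7,r4:Add3
  c12: CDB Add3=24  regs: r0:5,r1:17,r2:-12,r3:7,r4:24

STATUS = VALUE 24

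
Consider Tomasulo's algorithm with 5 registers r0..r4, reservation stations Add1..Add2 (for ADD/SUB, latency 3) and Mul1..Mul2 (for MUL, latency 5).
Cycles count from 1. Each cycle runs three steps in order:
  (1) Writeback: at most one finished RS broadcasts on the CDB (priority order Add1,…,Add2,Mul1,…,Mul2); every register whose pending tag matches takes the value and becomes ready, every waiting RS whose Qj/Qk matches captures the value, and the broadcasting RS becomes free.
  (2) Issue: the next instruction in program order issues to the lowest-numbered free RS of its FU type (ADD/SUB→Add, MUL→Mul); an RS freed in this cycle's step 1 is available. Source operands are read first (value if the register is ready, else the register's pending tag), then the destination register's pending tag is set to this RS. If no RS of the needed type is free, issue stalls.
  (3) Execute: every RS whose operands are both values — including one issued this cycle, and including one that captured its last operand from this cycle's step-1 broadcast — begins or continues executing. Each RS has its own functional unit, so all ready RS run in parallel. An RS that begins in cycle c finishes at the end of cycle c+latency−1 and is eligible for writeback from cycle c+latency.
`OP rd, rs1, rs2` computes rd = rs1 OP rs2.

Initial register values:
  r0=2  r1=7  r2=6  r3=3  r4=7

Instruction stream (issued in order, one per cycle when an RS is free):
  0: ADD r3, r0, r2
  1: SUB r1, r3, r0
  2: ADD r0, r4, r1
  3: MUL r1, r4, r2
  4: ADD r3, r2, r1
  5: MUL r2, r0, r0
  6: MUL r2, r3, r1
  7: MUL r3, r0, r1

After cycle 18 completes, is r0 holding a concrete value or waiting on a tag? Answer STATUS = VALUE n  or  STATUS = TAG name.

  c1: issue ADD r3<-Add1  regs: r0:2,r1:7,r2:6,r3:Add1,r4:7
  c2: issue SUB r1<-Add2  regs: r0:2,r1:Add2,r2:6,r3:Add1,r4:7
  c3: stall  regs: r0:2,r1:Add2,r2:6,r3:Add1,r4:7
  c4: CDB Add1=8; issue ADD r0<-Add1  regs: r0:Add1,r1:Add2,r2:6,r3:8,r4:7
  c5: issue MUL r1<-Mul1  regs: r0:Add1,r1:Mul1,r2:6,r3:8,r4:7
  c6: stall  regs: r0:Add1,r1:Mul1,r2:6,r3:8,r4:7
  c7: CDB Add2=6; issue ADD r3<-Add2  regs: r0:Add1,r1:Mul1,r2:6,r3:Add2,r4:7
  c8: issue MUL r2<-Mul2  regs: r0:Add1,r1:Mul1,r2:Mul2,r3:Add2,r4:7
  c9: stall  regs: r0:Add1,r1:Mul1,r2:Mul2,r3:Add2,r4:7
  c10: CDB Add1=13; stall  regs: r0:13,r1:Mul1,r2:Mul2,r3:Add2,r4:7
  c11: CDB Mul1=42; issue MUL r2<-Mul1  regs: r0:13,r1:42,r2:Mul1,r3:Add2,r4:7
  c12: stall  regs: r0:13,r1:42,r2:Mul1,r3:Add2,r4:7
  c13: stall  regs: r0:13,r1:42,r2:Mul1,r3:Add2,r4:7
  c14: CDB Add2=48; stall  regs: r0:13,r1:42,r2:Mul1,r3:48,r4:7
  c15: CDB Mul2=169; issue MUL r3<-Mul2  regs: r0:13,r1:42,r2:Mul1,r3:Mul2,r4:7
  c16: -  regs: r0:13,r1:42,r2:Mul1,r3:Mul2,r4:7
  c17: -  regs: r0:13,r1:42,r2:Mul1,r3:Mul2,r4:7
  c18: -  regs: r0:13,r1:42,r2:Mul1,r3:Mul2,r4:7

STATUS = VALUE 13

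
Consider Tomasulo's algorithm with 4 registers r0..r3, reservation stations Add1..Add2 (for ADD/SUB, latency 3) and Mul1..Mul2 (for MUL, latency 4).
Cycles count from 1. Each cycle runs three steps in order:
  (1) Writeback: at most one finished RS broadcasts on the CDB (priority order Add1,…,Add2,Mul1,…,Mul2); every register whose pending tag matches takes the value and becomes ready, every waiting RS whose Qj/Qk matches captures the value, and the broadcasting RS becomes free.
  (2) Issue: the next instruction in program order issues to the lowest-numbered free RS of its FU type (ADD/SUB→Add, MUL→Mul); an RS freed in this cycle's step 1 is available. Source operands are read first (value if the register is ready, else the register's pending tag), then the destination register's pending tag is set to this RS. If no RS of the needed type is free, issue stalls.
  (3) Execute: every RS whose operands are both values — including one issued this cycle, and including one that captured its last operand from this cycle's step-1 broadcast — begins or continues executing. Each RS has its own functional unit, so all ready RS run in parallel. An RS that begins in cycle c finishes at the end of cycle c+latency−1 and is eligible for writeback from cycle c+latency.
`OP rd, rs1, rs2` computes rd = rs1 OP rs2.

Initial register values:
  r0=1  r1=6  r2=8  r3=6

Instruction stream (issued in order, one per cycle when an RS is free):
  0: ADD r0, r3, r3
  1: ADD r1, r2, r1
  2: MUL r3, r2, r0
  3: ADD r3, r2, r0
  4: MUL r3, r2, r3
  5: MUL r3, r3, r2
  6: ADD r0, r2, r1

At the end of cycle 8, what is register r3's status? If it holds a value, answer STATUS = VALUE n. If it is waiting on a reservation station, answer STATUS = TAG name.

STATUS = TAG Mul1

c1: issue ADD r0<-Add1 | r0:Add1,r1:6,r2:8,r3:6
c2: issue ADD r1<-Add2 | r0:Add1,r1:Add2,r2:8,r3:6
c3: issue MUL r3<-Mul1 | r0:Add1,r1:Add2,r2:8,r3:Mul1
c4: CDB Add1=12; issue ADD r3<-Add1 | r0:12,r1:Add2,r2:8,r3:Add1
c5: CDB Add2=14; issue MUL r3<-Mul2 | r0:12,r1:14,r2:8,r3:Mul2
c6: stall | r0:12,r1:14,r2:8,r3:Mul2
c7: CDB Add1=20; stall | r0:12,r1:14,r2:8,r3:Mul2
c8: CDB Mul1=96; issue MUL r3<-Mul1 | r0:12,r1:14,r2:8,r3:Mul1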